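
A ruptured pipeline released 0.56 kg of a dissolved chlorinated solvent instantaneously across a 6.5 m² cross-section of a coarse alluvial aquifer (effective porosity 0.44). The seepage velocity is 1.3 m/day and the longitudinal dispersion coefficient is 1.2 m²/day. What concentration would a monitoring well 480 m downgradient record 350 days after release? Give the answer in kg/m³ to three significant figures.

0.00186 kg/m³

For an instantaneous plane source, C(x,t) = M/(n_e·A·√(4πDt)) · exp(−(x−vt)²/(4Dt)), with n_e·A the pore (flow) area.
Plume center vt = 1.3 × 350 = 455 m, so the well at 480 m is 25 m downgradient of the peak.
√(4πDt) = 72.65 m, giving peak height M/(n_e·A·√(4πDt)) = 0.56/(0.44 × 6.5 × 72.65) = 0.002695 kg/m³.
(x−vt)²/(4Dt) = (25)²/(4 × 1.2 × 350) = 0.3720; exp(−0.3720) = 0.6894.
C = 0.002695 × 0.6894 = 0.00186 kg/m³.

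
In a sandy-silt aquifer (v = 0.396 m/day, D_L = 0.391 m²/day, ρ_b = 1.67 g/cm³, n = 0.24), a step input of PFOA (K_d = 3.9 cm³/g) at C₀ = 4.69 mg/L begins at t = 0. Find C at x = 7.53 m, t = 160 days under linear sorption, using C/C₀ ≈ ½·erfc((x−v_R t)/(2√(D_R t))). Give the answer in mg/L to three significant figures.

Retardation factor R = 1 + ρ_b·K_d/n = 1 + 1.67 × 3.9/0.24 = 28.14.
Sorption retards both mechanisms: v_R = v/R = 0.01407 m/day, D_R = D/R = 0.01389 m²/day.
v_R·t = 0.01407 × 160 = 2.2512 m; 2√(D_R t) = 2.982 m; argument = (7.53 − 2.2512)/2.982 = 1.770.
C = C₀ × ½·erfc(1.770) = 4.69 × 0.006155 = 0.0289 mg/L.

0.0289 mg/L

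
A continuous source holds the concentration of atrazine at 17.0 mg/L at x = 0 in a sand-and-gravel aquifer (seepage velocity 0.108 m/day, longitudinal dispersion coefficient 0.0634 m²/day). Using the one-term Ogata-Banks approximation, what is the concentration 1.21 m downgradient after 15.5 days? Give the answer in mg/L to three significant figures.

10.7 mg/L

For a continuous step input, C/C₀ ≈ ½·erfc((x−vt)/(2√(Dt))).
vt = 0.108 × 15.5 = 1.674 m and 2√(Dt) = 2√(0.0634 × 15.5) = 1.983 m.
Argument (x−vt)/(2√(Dt)) = (1.21 − 1.674)/1.983 = -0.2340; ½·erfc(-0.2340) = 0.6296.
C = 17.0 × 0.6296 = 10.7 mg/L.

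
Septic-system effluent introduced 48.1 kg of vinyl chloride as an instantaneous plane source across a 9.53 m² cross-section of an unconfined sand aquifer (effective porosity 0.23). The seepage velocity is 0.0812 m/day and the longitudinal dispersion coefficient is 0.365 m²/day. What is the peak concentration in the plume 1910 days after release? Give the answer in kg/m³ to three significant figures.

0.234 kg/m³

The peak of an instantaneous 1D plume sits at x = vt; there the Gaussian factor is 1 and C_max = M/(n_e·A·√(4πDt)), where n_e·A is the pore area the mass is dissolved in.
√(4πDt) = √(4π × 0.365 × 1910) = 93.60 m, so C_max = 48.1/(0.23 × 9.53 × 93.60) = 0.234 kg/m³.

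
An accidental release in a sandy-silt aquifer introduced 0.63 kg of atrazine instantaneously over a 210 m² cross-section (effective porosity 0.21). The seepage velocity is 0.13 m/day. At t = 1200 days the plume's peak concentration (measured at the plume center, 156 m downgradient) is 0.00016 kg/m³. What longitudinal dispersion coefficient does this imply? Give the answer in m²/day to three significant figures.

At the plume center C_max = M/(n_e·A·√(4πDt)), so D = M²/(4πt·(n_e·A·C_max)²).
n_e·A·C_max = 0.21 × 210 × 0.00016 = 0.007056 kg/m.
D = 0.63²/(4π × 1200 × 0.007056²) = 0.529 m²/day.

0.529 m²/day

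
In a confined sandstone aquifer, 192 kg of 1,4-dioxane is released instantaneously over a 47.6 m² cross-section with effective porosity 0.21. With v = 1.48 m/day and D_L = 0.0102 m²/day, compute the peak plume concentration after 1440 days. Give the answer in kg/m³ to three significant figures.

The peak of an instantaneous 1D plume sits at x = vt; there the Gaussian factor is 1 and C_max = M/(n_e·A·√(4πDt)), where n_e·A is the pore area the mass is dissolved in.
√(4πDt) = √(4π × 0.0102 × 1440) = 13.59 m, so C_max = 192/(0.21 × 47.6 × 13.59) = 1.41 kg/m³.

1.41 kg/m³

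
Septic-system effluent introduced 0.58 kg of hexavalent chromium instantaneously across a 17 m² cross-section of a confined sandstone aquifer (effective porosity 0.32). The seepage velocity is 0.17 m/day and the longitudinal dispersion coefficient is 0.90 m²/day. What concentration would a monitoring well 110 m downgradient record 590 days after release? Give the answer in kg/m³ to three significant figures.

0.00125 kg/m³

For an instantaneous plane source, C(x,t) = M/(n_e·A·√(4πDt)) · exp(−(x−vt)²/(4Dt)), with n_e·A the pore (flow) area.
Plume center vt = 0.17 × 590 = 100.3 m, so the well at 110 m is 9.7 m downgradient of the peak.
√(4πDt) = 81.69 m, giving peak height M/(n_e·A·√(4πDt)) = 0.58/(0.32 × 17 × 81.69) = 0.001305 kg/m³.
(x−vt)²/(4Dt) = (9.7)²/(4 × 0.90 × 590) = 0.04430; exp(−0.04430) = 0.9567.
C = 0.001305 × 0.9567 = 0.00125 kg/m³.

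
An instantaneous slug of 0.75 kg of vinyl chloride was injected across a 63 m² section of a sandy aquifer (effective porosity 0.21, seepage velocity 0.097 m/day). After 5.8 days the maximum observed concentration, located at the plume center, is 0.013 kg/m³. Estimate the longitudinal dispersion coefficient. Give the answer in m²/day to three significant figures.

At the plume center C_max = M/(n_e·A·√(4πDt)), so D = M²/(4πt·(n_e·A·C_max)²).
n_e·A·C_max = 0.21 × 63 × 0.013 = 0.1720 kg/m.
D = 0.75²/(4π × 5.8 × 0.1720²) = 0.261 m²/day.

0.261 m²/day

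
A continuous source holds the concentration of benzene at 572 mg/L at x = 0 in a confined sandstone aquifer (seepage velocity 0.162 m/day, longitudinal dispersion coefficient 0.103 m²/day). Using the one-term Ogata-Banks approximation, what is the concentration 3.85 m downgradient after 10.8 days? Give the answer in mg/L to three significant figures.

45.5 mg/L

For a continuous step input, C/C₀ ≈ ½·erfc((x−vt)/(2√(Dt))).
vt = 0.162 × 10.8 = 1.7496 m and 2√(Dt) = 2√(0.103 × 10.8) = 2.109 m.
Argument (x−vt)/(2√(Dt)) = (3.85 − 1.7496)/2.109 = 0.9959; ½·erfc(0.9959) = 0.07950.
C = 572 × 0.07950 = 45.5 mg/L.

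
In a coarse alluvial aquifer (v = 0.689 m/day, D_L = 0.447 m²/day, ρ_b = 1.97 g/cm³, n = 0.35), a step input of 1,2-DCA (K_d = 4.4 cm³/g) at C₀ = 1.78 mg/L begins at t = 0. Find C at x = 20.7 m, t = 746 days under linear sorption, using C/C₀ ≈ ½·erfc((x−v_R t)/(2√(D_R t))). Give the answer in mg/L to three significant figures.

Retardation factor R = 1 + ρ_b·K_d/n = 1 + 1.97 × 4.4/0.35 = 25.77.
Sorption retards both mechanisms: v_R = v/R = 0.02674 m/day, D_R = D/R = 0.01735 m²/day.
v_R·t = 0.02674 × 746 = 19.94804 m; 2√(D_R t) = 7.195 m; argument = (20.7 − 19.94804)/7.195 = 0.1045.
C = C₀ × ½·erfc(0.1045) = 1.78 × 0.4413 = 0.786 mg/L.

0.786 mg/L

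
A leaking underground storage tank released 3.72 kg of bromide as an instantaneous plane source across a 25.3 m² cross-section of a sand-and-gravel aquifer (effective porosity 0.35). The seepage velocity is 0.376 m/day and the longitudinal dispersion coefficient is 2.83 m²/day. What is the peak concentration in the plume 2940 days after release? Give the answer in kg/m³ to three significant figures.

0.00130 kg/m³

The peak of an instantaneous 1D plume sits at x = vt; there the Gaussian factor is 1 and C_max = M/(n_e·A·√(4πDt)), where n_e·A is the pore area the mass is dissolved in.
√(4πDt) = √(4π × 2.83 × 2940) = 323.3 m, so C_max = 3.72/(0.35 × 25.3 × 323.3) = 0.00130 kg/m³.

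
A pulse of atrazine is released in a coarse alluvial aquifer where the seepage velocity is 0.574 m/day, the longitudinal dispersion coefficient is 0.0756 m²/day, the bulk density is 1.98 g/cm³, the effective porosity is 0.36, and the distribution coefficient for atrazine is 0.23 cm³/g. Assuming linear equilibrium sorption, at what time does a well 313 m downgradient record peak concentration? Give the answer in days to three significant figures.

Retardation factor R = 1 + ρ_b·K_d/n = 1 + 1.98 × 0.23/0.36 = 2.265.
Sorption retards both mechanisms: v_R = v/R = 0.2534 m/day, D_R = D/R = 0.03338 m²/day.
Peak time from v_R²t² + 2D_R t − x² = 0: t = (√(D_R² + v_R²x²) − D_R)/v_R².
√(D_R² + v_R²x²) = √(0.03338² + 0.2534² × 313²) = 79.31; v_R² = 0.06421.
t = (79.31 − 0.03338)/0.06421 = 1230 days.

1230 days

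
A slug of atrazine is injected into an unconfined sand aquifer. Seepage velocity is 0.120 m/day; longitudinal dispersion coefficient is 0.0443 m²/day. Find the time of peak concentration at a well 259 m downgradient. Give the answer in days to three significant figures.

2160 days

For the 1D instantaneous-source solution, setting ∂C/∂t = 0 at fixed x gives v²t² + 2Dt − x² = 0, so t = (√(D² + v²x²) − D)/v².
√(D² + v²x²) = √(0.0443² + 0.120² × 259²) = 31.08; v² = 0.0144.
t = (31.08 − 0.0443)/0.0144 = 2160 days (vs. the pure-advection estimate x/v = 2160 d).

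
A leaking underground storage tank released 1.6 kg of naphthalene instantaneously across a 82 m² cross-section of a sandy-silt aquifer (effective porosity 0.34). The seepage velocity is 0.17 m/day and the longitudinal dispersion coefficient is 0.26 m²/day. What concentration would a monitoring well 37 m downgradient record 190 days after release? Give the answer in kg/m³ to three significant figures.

0.00206 kg/m³

For an instantaneous plane source, C(x,t) = M/(n_e·A·√(4πDt)) · exp(−(x−vt)²/(4Dt)), with n_e·A the pore (flow) area.
Plume center vt = 0.17 × 190 = 32.3 m, so the well at 37 m is 4.7 m downgradient of the peak.
√(4πDt) = 24.92 m, giving peak height M/(n_e·A·√(4πDt)) = 1.6/(0.34 × 82 × 24.92) = 0.002303 kg/m³.
(x−vt)²/(4Dt) = (4.7)²/(4 × 0.26 × 190) = 0.1118; exp(−0.1118) = 0.8942.
C = 0.002303 × 0.8942 = 0.00206 kg/m³.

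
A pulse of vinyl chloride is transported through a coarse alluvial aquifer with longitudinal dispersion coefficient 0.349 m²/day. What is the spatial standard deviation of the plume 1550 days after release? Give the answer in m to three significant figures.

32.9 m

Dispersive spreading gives a Gaussian with σ² = 2Dt; advection only shifts the center.
σ = √(2 × 0.349 × 1550) = 32.9 m.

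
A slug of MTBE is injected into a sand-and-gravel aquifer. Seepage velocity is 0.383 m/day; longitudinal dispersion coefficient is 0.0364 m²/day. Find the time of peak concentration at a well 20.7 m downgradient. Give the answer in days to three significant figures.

53.8 days

For the 1D instantaneous-source solution, setting ∂C/∂t = 0 at fixed x gives v²t² + 2Dt − x² = 0, so t = (√(D² + v²x²) − D)/v².
√(D² + v²x²) = √(0.0364² + 0.383² × 20.7²) = 7.928; v² = 0.146689.
t = (7.928 − 0.0364)/0.146689 = 53.8 days (vs. the pure-advection estimate x/v = 54.0 d).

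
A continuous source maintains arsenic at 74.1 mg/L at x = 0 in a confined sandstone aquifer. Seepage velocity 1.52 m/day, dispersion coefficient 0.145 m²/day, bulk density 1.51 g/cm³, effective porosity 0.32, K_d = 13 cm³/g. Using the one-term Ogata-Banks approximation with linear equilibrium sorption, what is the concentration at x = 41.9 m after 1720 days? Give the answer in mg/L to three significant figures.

37.4 mg/L

Retardation factor R = 1 + ρ_b·K_d/n = 1 + 1.51 × 13/0.32 = 62.34.
Sorption retards both mechanisms: v_R = v/R = 0.02438 m/day, D_R = D/R = 0.002326 m²/day.
v_R·t = 0.02438 × 1720 = 41.9336 m; 2√(D_R t) = 4.000 m; argument = (41.9 − 41.9336)/4.000 = -0.008400.
C = C₀ × ½·erfc(-0.008400) = 74.1 × 0.5047 = 37.4 mg/L.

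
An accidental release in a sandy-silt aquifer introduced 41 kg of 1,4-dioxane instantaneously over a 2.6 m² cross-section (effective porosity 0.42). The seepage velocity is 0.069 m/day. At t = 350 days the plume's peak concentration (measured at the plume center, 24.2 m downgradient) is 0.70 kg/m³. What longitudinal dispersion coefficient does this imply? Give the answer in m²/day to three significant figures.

0.654 m²/day

At the plume center C_max = M/(n_e·A·√(4πDt)), so D = M²/(4πt·(n_e·A·C_max)²).
n_e·A·C_max = 0.42 × 2.6 × 0.70 = 0.7644 kg/m.
D = 41²/(4π × 350 × 0.7644²) = 0.654 m²/day.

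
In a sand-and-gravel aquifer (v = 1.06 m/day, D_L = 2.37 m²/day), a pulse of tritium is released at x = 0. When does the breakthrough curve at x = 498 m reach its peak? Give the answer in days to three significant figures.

468 days

For the 1D instantaneous-source solution, setting ∂C/∂t = 0 at fixed x gives v²t² + 2Dt − x² = 0, so t = (√(D² + v²x²) − D)/v².
√(D² + v²x²) = √(2.37² + 1.06² × 498²) = 527.9; v² = 1.1236.
t = (527.9 − 2.37)/1.1236 = 468 days (vs. the pure-advection estimate x/v = 470 d).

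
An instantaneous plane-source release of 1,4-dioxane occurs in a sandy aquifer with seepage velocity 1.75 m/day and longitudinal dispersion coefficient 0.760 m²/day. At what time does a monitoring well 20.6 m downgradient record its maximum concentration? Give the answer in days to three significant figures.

For the 1D instantaneous-source solution, setting ∂C/∂t = 0 at fixed x gives v²t² + 2Dt − x² = 0, so t = (√(D² + v²x²) − D)/v².
√(D² + v²x²) = √(0.760² + 1.75² × 20.6²) = 36.06; v² = 3.0625.
t = (36.06 − 0.760)/3.0625 = 11.5 days (vs. the pure-advection estimate x/v = 11.8 d).

11.5 days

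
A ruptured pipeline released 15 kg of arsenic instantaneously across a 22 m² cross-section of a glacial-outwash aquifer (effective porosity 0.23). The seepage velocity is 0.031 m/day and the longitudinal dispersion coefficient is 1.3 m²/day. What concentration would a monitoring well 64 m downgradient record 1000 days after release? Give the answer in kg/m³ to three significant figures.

0.0188 kg/m³

For an instantaneous plane source, C(x,t) = M/(n_e·A·√(4πDt)) · exp(−(x−vt)²/(4Dt)), with n_e·A the pore (flow) area.
Plume center vt = 0.031 × 1000 = 31 m, so the well at 64 m is 33 m downgradient of the peak.
√(4πDt) = 127.8 m, giving peak height M/(n_e·A·√(4πDt)) = 15/(0.23 × 22 × 127.8) = 0.02320 kg/m³.
(x−vt)²/(4Dt) = (33)²/(4 × 1.3 × 1000) = 0.2094; exp(−0.2094) = 0.8111.
C = 0.02320 × 0.8111 = 0.0188 kg/m³.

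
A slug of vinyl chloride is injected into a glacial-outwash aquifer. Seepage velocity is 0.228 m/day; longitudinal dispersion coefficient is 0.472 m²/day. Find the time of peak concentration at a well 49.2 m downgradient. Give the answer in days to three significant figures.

207 days

For the 1D instantaneous-source solution, setting ∂C/∂t = 0 at fixed x gives v²t² + 2Dt − x² = 0, so t = (√(D² + v²x²) − D)/v².
√(D² + v²x²) = √(0.472² + 0.228² × 49.2²) = 11.23; v² = 0.051984.
t = (11.23 − 0.472)/0.051984 = 207 days (vs. the pure-advection estimate x/v = 216 d).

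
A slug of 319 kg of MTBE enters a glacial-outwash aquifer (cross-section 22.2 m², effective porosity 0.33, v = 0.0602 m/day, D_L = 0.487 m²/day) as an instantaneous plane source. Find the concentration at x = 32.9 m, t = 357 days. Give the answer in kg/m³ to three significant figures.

For an instantaneous plane source, C(x,t) = M/(n_e·A·√(4πDt)) · exp(−(x−vt)²/(4Dt)), with n_e·A the pore (flow) area.
Plume center vt = 0.0602 × 357 = 21.4914 m, so the well at 32.9 m is 11.4086 m downgradient of the peak.
√(4πDt) = 46.74 m, giving peak height M/(n_e·A·√(4πDt)) = 319/(0.33 × 22.2 × 46.74) = 0.9316 kg/m³.
(x−vt)²/(4Dt) = (11.4086)²/(4 × 0.487 × 357) = 0.1872; exp(−0.1872) = 0.8293.
C = 0.9316 × 0.8293 = 0.773 kg/m³.

0.773 kg/m³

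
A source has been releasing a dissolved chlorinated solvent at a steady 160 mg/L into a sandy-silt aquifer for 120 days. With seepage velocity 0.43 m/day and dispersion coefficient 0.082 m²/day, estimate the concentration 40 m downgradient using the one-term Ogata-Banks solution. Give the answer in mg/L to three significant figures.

For a continuous step input, C/C₀ ≈ ½·erfc((x−vt)/(2√(Dt))).
vt = 0.43 × 120 = 51.6 m and 2√(Dt) = 2√(0.082 × 120) = 6.274 m.
Argument (x−vt)/(2√(Dt)) = (40 − 51.6)/6.274 = -1.849; ½·erfc(-1.849) = 0.9955.
C = 160 × 0.9955 = 159 mg/L.

159 mg/L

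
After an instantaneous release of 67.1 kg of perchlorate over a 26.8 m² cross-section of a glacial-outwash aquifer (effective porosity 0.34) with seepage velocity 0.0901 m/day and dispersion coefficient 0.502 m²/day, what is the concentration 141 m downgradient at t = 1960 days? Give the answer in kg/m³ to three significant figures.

For an instantaneous plane source, C(x,t) = M/(n_e·A·√(4πDt)) · exp(−(x−vt)²/(4Dt)), with n_e·A the pore (flow) area.
Plume center vt = 0.0901 × 1960 = 176.596 m, so the well at 141 m is 35.596 m upgradient of the peak.
√(4πDt) = 111.2 m, giving peak height M/(n_e·A·√(4πDt)) = 67.1/(0.34 × 26.8 × 111.2) = 0.06622 kg/m³.
(x−vt)²/(4Dt) = (-35.596)²/(4 × 0.502 × 1960) = 0.3219; exp(−0.3219) = 0.7248.
C = 0.06622 × 0.7248 = 0.0480 kg/m³.

0.0480 kg/m³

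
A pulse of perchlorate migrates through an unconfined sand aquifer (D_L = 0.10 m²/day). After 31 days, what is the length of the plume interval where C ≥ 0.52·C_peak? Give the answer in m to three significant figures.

5.70 m

The plume is Gaussian with σ = √(2Dt) = √(2 × 0.10 × 31) = 2.490 m.
C/C_peak = exp(−Δx²/(2σ²)) = 0.52 ⇒ Δx = σ·√(−2 ln 0.52) = 2.490 × 1.144 = 2.849 m.
Width = 2Δx = 5.70 m.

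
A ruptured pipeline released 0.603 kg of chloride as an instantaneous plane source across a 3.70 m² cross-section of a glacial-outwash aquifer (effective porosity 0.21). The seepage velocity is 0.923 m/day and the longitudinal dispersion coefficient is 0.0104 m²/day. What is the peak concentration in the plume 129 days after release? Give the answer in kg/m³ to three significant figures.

0.189 kg/m³

The peak of an instantaneous 1D plume sits at x = vt; there the Gaussian factor is 1 and C_max = M/(n_e·A·√(4πDt)), where n_e·A is the pore area the mass is dissolved in.
√(4πDt) = √(4π × 0.0104 × 129) = 4.106 m, so C_max = 0.603/(0.21 × 3.70 × 4.106) = 0.189 kg/m³.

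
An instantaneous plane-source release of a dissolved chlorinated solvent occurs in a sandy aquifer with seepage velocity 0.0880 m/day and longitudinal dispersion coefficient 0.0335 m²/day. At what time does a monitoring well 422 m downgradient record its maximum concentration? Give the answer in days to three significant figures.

4790 days

For the 1D instantaneous-source solution, setting ∂C/∂t = 0 at fixed x gives v²t² + 2Dt − x² = 0, so t = (√(D² + v²x²) − D)/v².
√(D² + v²x²) = √(0.0335² + 0.0880² × 422²) = 37.14; v² = 0.007744.
t = (37.14 − 0.0335)/0.007744 = 4790 days (vs. the pure-advection estimate x/v = 4800 d).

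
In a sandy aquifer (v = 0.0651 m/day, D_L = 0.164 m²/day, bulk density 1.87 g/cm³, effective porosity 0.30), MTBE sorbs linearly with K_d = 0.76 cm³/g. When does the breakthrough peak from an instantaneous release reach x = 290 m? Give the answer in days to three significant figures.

25300 days

Retardation factor R = 1 + ρ_b·K_d/n = 1 + 1.87 × 0.76/0.30 = 5.737.
Sorption retards both mechanisms: v_R = v/R = 0.01135 m/day, D_R = D/R = 0.02859 m²/day.
Peak time from v_R²t² + 2D_R t − x² = 0: t = (√(D_R² + v_R²x²) − D_R)/v_R².
√(D_R² + v_R²x²) = √(0.02859² + 0.01135² × 290²) = 3.292; v_R² = 0.0001288.
t = (3.292 − 0.02859)/0.0001288 = 25300 days.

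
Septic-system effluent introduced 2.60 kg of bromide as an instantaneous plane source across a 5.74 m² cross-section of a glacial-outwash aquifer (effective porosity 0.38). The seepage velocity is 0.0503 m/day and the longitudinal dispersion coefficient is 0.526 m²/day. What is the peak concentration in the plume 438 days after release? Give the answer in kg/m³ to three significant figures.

0.0222 kg/m³

The peak of an instantaneous 1D plume sits at x = vt; there the Gaussian factor is 1 and C_max = M/(n_e·A·√(4πDt)), where n_e·A is the pore area the mass is dissolved in.
√(4πDt) = √(4π × 0.526 × 438) = 53.81 m, so C_max = 2.60/(0.38 × 5.74 × 53.81) = 0.0222 kg/m³.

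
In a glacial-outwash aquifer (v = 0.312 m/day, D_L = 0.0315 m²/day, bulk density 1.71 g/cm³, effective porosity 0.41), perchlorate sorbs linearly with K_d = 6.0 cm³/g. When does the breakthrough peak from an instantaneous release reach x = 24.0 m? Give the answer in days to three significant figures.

Retardation factor R = 1 + ρ_b·K_d/n = 1 + 1.71 × 6.0/0.41 = 26.02.
Sorption retards both mechanisms: v_R = v/R = 0.01199 m/day, D_R = D/R = 0.001211 m²/day.
Peak time from v_R²t² + 2D_R t − x² = 0: t = (√(D_R² + v_R²x²) − D_R)/v_R².
√(D_R² + v_R²x²) = √(0.001211² + 0.01199² × 24.0²) = 0.2878; v_R² = 0.0001438.
t = (0.2878 − 0.001211)/0.0001438 = 1990 days.

1990 days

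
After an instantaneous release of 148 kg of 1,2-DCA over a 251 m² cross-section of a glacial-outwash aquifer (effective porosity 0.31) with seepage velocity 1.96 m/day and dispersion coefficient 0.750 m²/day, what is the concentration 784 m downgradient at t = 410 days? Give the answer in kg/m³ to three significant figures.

For an instantaneous plane source, C(x,t) = M/(n_e·A·√(4πDt)) · exp(−(x−vt)²/(4Dt)), with n_e·A the pore (flow) area.
Plume center vt = 1.96 × 410 = 803.6 m, so the well at 784 m is 19.6 m upgradient of the peak.
√(4πDt) = 62.16 m, giving peak height M/(n_e·A·√(4πDt)) = 148/(0.31 × 251 × 62.16) = 0.03060 kg/m³.
(x−vt)²/(4Dt) = (-19.6)²/(4 × 0.750 × 410) = 0.3123; exp(−0.3123) = 0.7318.
C = 0.03060 × 0.7318 = 0.0224 kg/m³.

0.0224 kg/m³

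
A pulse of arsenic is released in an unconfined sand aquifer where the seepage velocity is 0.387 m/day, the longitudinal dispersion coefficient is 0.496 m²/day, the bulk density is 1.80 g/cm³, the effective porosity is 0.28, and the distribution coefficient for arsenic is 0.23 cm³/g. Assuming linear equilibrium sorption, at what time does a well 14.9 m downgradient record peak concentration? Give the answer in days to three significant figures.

Retardation factor R = 1 + ρ_b·K_d/n = 1 + 1.80 × 0.23/0.28 = 2.479.
Sorption retards both mechanisms: v_R = v/R = 0.1561 m/day, D_R = D/R = 0.2001 m²/day.
Peak time from v_R²t² + 2D_R t − x² = 0: t = (√(D_R² + v_R²x²) − D_R)/v_R².
√(D_R² + v_R²x²) = √(0.2001² + 0.1561² × 14.9²) = 2.334; v_R² = 0.02437.
t = (2.334 − 0.2001)/0.02437 = 87.6 days.

87.6 days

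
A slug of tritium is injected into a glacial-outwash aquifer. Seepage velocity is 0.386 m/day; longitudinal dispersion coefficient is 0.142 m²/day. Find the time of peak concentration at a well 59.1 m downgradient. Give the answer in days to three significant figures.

For the 1D instantaneous-source solution, setting ∂C/∂t = 0 at fixed x gives v²t² + 2Dt − x² = 0, so t = (√(D² + v²x²) − D)/v².
√(D² + v²x²) = √(0.142² + 0.386² × 59.1²) = 22.81; v² = 0.148996.
t = (22.81 − 0.142)/0.148996 = 152 days (vs. the pure-advection estimate x/v = 153 d).

152 days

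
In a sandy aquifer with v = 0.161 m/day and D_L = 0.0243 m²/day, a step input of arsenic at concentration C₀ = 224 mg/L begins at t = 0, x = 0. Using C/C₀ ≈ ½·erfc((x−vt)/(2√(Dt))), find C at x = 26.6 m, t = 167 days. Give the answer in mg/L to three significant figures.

121 mg/L

For a continuous step input, C/C₀ ≈ ½·erfc((x−vt)/(2√(Dt))).
vt = 0.161 × 167 = 26.887 m and 2√(Dt) = 2√(0.0243 × 167) = 4.029 m.
Argument (x−vt)/(2√(Dt)) = (26.6 − 26.887)/4.029 = -0.07123; ½·erfc(-0.07123) = 0.5401.
C = 224 × 0.5401 = 121 mg/L.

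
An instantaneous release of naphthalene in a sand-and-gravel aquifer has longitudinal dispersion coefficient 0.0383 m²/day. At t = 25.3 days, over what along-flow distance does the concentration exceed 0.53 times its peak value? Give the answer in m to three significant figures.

The plume is Gaussian with σ = √(2Dt) = √(2 × 0.0383 × 25.3) = 1.392 m.
C/C_peak = exp(−Δx²/(2σ²)) = 0.53 ⇒ Δx = σ·√(−2 ln 0.53) = 1.392 × 1.127 = 1.569 m.
Width = 2Δx = 3.14 m.

3.14 m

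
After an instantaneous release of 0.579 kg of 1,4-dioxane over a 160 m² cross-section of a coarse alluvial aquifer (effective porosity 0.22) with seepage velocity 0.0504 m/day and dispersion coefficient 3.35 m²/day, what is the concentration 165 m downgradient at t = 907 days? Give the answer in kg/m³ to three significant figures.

For an instantaneous plane source, C(x,t) = M/(n_e·A·√(4πDt)) · exp(−(x−vt)²/(4Dt)), with n_e·A the pore (flow) area.
Plume center vt = 0.0504 × 907 = 45.7128 m, so the well at 165 m is 119.2872 m downgradient of the peak.
√(4πDt) = 195.4 m, giving peak height M/(n_e·A·√(4πDt)) = 0.579/(0.22 × 160 × 195.4) = 8.418e-05 kg/m³.
(x−vt)²/(4Dt) = (119.2872)²/(4 × 3.35 × 907) = 1.171; exp(−1.171) = 0.3101.
C = 8.418e-05 × 0.3101 = 2.61e-05 kg/m³.

2.61e-05 kg/m³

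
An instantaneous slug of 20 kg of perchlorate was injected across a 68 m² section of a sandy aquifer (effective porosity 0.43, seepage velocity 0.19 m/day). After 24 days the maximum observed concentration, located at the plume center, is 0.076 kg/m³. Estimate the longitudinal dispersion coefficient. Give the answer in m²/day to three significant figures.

0.269 m²/day

At the plume center C_max = M/(n_e·A·√(4πDt)), so D = M²/(4πt·(n_e·A·C_max)²).
n_e·A·C_max = 0.43 × 68 × 0.076 = 2.222 kg/m.
D = 20²/(4π × 24 × 2.222²) = 0.269 m²/day.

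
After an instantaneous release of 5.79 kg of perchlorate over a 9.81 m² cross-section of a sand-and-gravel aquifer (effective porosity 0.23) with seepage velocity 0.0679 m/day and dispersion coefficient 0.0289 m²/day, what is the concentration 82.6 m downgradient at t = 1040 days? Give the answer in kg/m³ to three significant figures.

For an instantaneous plane source, C(x,t) = M/(n_e·A·√(4πDt)) · exp(−(x−vt)²/(4Dt)), with n_e·A the pore (flow) area.
Plume center vt = 0.0679 × 1040 = 70.616 m, so the well at 82.6 m is 11.984 m downgradient of the peak.
√(4πDt) = 19.43 m, giving peak height M/(n_e·A·√(4πDt)) = 5.79/(0.23 × 9.81 × 19.43) = 0.1321 kg/m³.
(x−vt)²/(4Dt) = (11.984)²/(4 × 0.0289 × 1040) = 1.195; exp(−1.195) = 0.3027.
C = 0.1321 × 0.3027 = 0.0400 kg/m³.

0.0400 kg/m³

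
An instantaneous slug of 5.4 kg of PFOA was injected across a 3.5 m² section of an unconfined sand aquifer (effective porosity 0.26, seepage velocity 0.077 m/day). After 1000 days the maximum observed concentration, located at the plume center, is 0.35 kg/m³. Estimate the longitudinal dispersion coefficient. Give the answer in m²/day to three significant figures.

0.0229 m²/day

At the plume center C_max = M/(n_e·A·√(4πDt)), so D = M²/(4πt·(n_e·A·C_max)²).
n_e·A·C_max = 0.26 × 3.5 × 0.35 = 0.3185 kg/m.
D = 5.4²/(4π × 1000 × 0.3185²) = 0.0229 m²/day.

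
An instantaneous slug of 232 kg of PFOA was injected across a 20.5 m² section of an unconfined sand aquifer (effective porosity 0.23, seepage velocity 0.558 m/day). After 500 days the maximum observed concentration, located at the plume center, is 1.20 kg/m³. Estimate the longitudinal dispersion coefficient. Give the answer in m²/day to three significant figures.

At the plume center C_max = M/(n_e·A·√(4πDt)), so D = M²/(4πt·(n_e·A·C_max)²).
n_e·A·C_max = 0.23 × 20.5 × 1.20 = 5.658 kg/m.
D = 232²/(4π × 500 × 5.658²) = 0.268 m²/day.

0.268 m²/day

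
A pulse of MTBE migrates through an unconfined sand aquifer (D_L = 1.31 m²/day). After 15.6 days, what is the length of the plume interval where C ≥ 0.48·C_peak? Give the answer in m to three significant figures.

The plume is Gaussian with σ = √(2Dt) = √(2 × 1.31 × 15.6) = 6.393 m.
C/C_peak = exp(−Δx²/(2σ²)) = 0.48 ⇒ Δx = σ·√(−2 ln 0.48) = 6.393 × 1.212 = 7.748 m.
Width = 2Δx = 15.5 m.

15.5 m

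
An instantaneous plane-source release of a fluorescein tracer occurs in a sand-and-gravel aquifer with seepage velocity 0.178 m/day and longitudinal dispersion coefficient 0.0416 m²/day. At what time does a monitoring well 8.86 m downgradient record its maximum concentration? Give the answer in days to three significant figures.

For the 1D instantaneous-source solution, setting ∂C/∂t = 0 at fixed x gives v²t² + 2Dt − x² = 0, so t = (√(D² + v²x²) − D)/v².
√(D² + v²x²) = √(0.0416² + 0.178² × 8.86²) = 1.578; v² = 0.031684.
t = (1.578 − 0.0416)/0.031684 = 48.5 days (vs. the pure-advection estimate x/v = 49.8 d).

48.5 days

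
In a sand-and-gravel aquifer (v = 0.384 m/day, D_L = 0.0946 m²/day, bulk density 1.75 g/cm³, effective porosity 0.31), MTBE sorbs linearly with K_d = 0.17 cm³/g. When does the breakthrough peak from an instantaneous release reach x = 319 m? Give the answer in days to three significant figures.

Retardation factor R = 1 + ρ_b·K_d/n = 1 + 1.75 × 0.17/0.31 = 1.960.
Sorption retards both mechanisms: v_R = v/R = 0.1959 m/day, D_R = D/R = 0.04827 m²/day.
Peak time from v_R²t² + 2D_R t − x² = 0: t = (√(D_R² + v_R²x²) − D_R)/v_R².
√(D_R² + v_R²x²) = √(0.04827² + 0.1959² × 319²) = 62.49; v_R² = 0.03838.
t = (62.49 − 0.04827)/0.03838 = 1630 days.

1630 days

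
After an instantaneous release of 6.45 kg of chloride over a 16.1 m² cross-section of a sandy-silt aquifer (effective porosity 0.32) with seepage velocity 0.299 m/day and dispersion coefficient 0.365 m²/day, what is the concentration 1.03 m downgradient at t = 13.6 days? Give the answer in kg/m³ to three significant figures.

0.0996 kg/m³

For an instantaneous plane source, C(x,t) = M/(n_e·A·√(4πDt)) · exp(−(x−vt)²/(4Dt)), with n_e·A the pore (flow) area.
Plume center vt = 0.299 × 13.6 = 4.0664 m, so the well at 1.03 m is 3.0364 m upgradient of the peak.
√(4πDt) = 7.898 m, giving peak height M/(n_e·A·√(4πDt)) = 6.45/(0.32 × 16.1 × 7.898) = 0.1585 kg/m³.
(x−vt)²/(4Dt) = (-3.0364)²/(4 × 0.365 × 13.6) = 0.4643; exp(−0.4643) = 0.6286.
C = 0.1585 × 0.6286 = 0.0996 kg/m³.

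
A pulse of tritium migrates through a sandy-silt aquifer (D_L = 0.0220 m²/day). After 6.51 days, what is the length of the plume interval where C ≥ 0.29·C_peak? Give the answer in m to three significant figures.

1.68 m

The plume is Gaussian with σ = √(2Dt) = √(2 × 0.0220 × 6.51) = 0.5352 m.
C/C_peak = exp(−Δx²/(2σ²)) = 0.29 ⇒ Δx = σ·√(−2 ln 0.29) = 0.5352 × 1.573 = 0.8419 m.
Width = 2Δx = 1.68 m.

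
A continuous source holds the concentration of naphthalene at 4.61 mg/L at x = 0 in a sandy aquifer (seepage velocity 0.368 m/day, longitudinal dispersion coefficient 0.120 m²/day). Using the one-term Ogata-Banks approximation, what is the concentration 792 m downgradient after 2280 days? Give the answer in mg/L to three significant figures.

For a continuous step input, C/C₀ ≈ ½·erfc((x−vt)/(2√(Dt))).
vt = 0.368 × 2280 = 839.04 m and 2√(Dt) = 2√(0.120 × 2280) = 33.08 m.
Argument (x−vt)/(2√(Dt)) = (792 − 839.04)/33.08 = -1.422; ½·erfc(-1.422) = 0.9778.
C = 4.61 × 0.9778 = 4.51 mg/L.

4.51 mg/L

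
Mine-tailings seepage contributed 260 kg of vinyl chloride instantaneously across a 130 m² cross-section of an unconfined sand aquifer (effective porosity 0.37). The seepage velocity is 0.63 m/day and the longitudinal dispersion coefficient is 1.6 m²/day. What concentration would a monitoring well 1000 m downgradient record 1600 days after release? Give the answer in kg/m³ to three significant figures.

For an instantaneous plane source, C(x,t) = M/(n_e·A·√(4πDt)) · exp(−(x−vt)²/(4Dt)), with n_e·A the pore (flow) area.
Plume center vt = 0.63 × 1600 = 1008 m, so the well at 1000 m is 8 m upgradient of the peak.
√(4πDt) = 179.4 m, giving peak height M/(n_e·A·√(4πDt)) = 260/(0.37 × 130 × 179.4) = 0.03013 kg/m³.
(x−vt)²/(4Dt) = (-8)²/(4 × 1.6 × 1600) = 0.006250; exp(−0.006250) = 0.9938.
C = 0.03013 × 0.9938 = 0.0299 kg/m³.

0.0299 kg/m³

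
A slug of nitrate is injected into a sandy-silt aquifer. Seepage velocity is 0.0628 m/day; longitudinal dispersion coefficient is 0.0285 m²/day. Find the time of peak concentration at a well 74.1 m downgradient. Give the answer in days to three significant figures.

For the 1D instantaneous-source solution, setting ∂C/∂t = 0 at fixed x gives v²t² + 2Dt − x² = 0, so t = (√(D² + v²x²) − D)/v².
√(D² + v²x²) = √(0.0285² + 0.0628² × 74.1²) = 4.654; v² = 0.00394384.
t = (4.654 − 0.0285)/0.00394384 = 1170 days (vs. the pure-advection estimate x/v = 1180 d).

1170 days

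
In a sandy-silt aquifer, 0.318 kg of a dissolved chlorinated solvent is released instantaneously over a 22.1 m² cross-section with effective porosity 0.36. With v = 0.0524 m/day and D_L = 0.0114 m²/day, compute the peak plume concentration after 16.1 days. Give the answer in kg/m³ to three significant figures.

The peak of an instantaneous 1D plume sits at x = vt; there the Gaussian factor is 1 and C_max = M/(n_e·A·√(4πDt)), where n_e·A is the pore area the mass is dissolved in.
√(4πDt) = √(4π × 0.0114 × 16.1) = 1.519 m, so C_max = 0.318/(0.36 × 22.1 × 1.519) = 0.0263 kg/m³.

0.0263 kg/m³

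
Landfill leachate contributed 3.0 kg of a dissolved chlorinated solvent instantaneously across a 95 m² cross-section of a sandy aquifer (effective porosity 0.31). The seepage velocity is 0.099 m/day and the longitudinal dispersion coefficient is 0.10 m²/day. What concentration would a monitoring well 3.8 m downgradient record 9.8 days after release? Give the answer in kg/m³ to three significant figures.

0.00376 kg/m³

For an instantaneous plane source, C(x,t) = M/(n_e·A·√(4πDt)) · exp(−(x−vt)²/(4Dt)), with n_e·A the pore (flow) area.
Plume center vt = 0.099 × 9.8 = 0.9702 m, so the well at 3.8 m is 2.8298 m downgradient of the peak.
√(4πDt) = 3.509 m, giving peak height M/(n_e·A·√(4πDt)) = 3.0/(0.31 × 95 × 3.509) = 0.02903 kg/m³.
(x−vt)²/(4Dt) = (2.8298)²/(4 × 0.10 × 9.8) = 2.043; exp(−2.043) = 0.1296.
C = 0.02903 × 0.1296 = 0.00376 kg/m³.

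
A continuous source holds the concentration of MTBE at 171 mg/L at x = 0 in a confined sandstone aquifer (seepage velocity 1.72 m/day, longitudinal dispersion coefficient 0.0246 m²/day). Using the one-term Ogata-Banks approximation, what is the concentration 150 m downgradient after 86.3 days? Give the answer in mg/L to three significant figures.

For a continuous step input, C/C₀ ≈ ½·erfc((x−vt)/(2√(Dt))).
vt = 1.72 × 86.3 = 148.436 m and 2√(Dt) = 2√(0.0246 × 86.3) = 2.914 m.
Argument (x−vt)/(2√(Dt)) = (150 − 148.436)/2.914 = 0.5367; ½·erfc(0.5367) = 0.2239.
C = 171 × 0.2239 = 38.3 mg/L.

38.3 mg/L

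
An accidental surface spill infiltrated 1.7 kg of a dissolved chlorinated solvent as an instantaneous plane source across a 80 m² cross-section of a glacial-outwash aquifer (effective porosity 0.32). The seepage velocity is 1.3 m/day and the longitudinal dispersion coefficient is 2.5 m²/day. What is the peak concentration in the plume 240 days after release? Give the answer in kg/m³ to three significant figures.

The peak of an instantaneous 1D plume sits at x = vt; there the Gaussian factor is 1 and C_max = M/(n_e·A·√(4πDt)), where n_e·A is the pore area the mass is dissolved in.
√(4πDt) = √(4π × 2.5 × 240) = 86.83 m, so C_max = 1.7/(0.32 × 80 × 86.83) = 0.000765 kg/m³.

0.000765 kg/m³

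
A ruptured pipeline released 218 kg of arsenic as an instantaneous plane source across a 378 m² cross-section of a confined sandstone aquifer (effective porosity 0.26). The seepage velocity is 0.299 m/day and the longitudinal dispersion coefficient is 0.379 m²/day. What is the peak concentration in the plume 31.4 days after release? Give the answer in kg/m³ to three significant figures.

0.181 kg/m³

The peak of an instantaneous 1D plume sits at x = vt; there the Gaussian factor is 1 and C_max = M/(n_e·A·√(4πDt)), where n_e·A is the pore area the mass is dissolved in.
√(4πDt) = √(4π × 0.379 × 31.4) = 12.23 m, so C_max = 218/(0.26 × 378 × 12.23) = 0.181 kg/m³.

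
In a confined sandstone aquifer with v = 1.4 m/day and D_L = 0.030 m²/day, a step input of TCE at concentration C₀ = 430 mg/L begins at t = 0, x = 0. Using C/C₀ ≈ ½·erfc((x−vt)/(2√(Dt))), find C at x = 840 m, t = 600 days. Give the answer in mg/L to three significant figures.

215 mg/L

For a continuous step input, C/C₀ ≈ ½·erfc((x−vt)/(2√(Dt))).
vt = 1.4 × 600 = 840 m and 2√(Dt) = 2√(0.030 × 600) = 8.485 m.
Argument (x−vt)/(2√(Dt)) = (840 − 840)/8.485 = 0; ½·erfc(0) = 0.5000.
C = 430 × 0.5000 = 215 mg/L.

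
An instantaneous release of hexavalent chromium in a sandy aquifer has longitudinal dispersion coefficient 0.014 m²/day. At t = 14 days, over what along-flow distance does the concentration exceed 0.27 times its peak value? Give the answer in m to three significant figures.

2.03 m

The plume is Gaussian with σ = √(2Dt) = √(2 × 0.014 × 14) = 0.6261 m.
C/C_peak = exp(−Δx²/(2σ²)) = 0.27 ⇒ Δx = σ·√(−2 ln 0.27) = 0.6261 × 1.618 = 1.013 m.
Width = 2Δx = 2.03 m.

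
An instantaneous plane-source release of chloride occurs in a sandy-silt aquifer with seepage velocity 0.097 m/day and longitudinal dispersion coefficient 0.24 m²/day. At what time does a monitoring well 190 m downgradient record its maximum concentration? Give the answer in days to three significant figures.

1930 days

For the 1D instantaneous-source solution, setting ∂C/∂t = 0 at fixed x gives v²t² + 2Dt − x² = 0, so t = (√(D² + v²x²) − D)/v².
√(D² + v²x²) = √(0.24² + 0.097² × 190²) = 18.43; v² = 0.009409.
t = (18.43 − 0.24)/0.009409 = 1930 days (vs. the pure-advection estimate x/v = 1960 d).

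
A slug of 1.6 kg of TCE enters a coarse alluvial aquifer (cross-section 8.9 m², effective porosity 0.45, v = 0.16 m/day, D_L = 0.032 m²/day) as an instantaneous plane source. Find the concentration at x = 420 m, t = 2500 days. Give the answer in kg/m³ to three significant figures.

For an instantaneous plane source, C(x,t) = M/(n_e·A·√(4πDt)) · exp(−(x−vt)²/(4Dt)), with n_e·A the pore (flow) area.
Plume center vt = 0.16 × 2500 = 400 m, so the well at 420 m is 20 m downgradient of the peak.
√(4πDt) = 31.71 m, giving peak height M/(n_e·A·√(4πDt)) = 1.6/(0.45 × 8.9 × 31.71) = 0.01260 kg/m³.
(x−vt)²/(4Dt) = (20)²/(4 × 0.032 × 2500) = 1.250; exp(−1.250) = 0.2865.
C = 0.01260 × 0.2865 = 0.00361 kg/m³.

0.00361 kg/m³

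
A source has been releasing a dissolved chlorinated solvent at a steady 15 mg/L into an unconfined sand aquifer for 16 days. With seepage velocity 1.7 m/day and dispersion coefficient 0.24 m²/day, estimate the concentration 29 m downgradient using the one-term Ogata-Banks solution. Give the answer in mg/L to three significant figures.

For a continuous step input, C/C₀ ≈ ½·erfc((x−vt)/(2√(Dt))).
vt = 1.7 × 16 = 27.2 m and 2√(Dt) = 2√(0.24 × 16) = 3.919 m.
Argument (x−vt)/(2√(Dt)) = (29 − 27.2)/3.919 = 0.4593; ½·erfc(0.4593) = 0.2580.
C = 15 × 0.2580 = 3.87 mg/L.

3.87 mg/L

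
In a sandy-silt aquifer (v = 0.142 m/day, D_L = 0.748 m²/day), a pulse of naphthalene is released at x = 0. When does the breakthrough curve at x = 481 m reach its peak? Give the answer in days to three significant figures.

For the 1D instantaneous-source solution, setting ∂C/∂t = 0 at fixed x gives v²t² + 2Dt − x² = 0, so t = (√(D² + v²x²) − D)/v².
√(D² + v²x²) = √(0.748² + 0.142² × 481²) = 68.31; v² = 0.020164.
t = (68.31 − 0.748)/0.020164 = 3350 days (vs. the pure-advection estimate x/v = 3390 d).

3350 days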